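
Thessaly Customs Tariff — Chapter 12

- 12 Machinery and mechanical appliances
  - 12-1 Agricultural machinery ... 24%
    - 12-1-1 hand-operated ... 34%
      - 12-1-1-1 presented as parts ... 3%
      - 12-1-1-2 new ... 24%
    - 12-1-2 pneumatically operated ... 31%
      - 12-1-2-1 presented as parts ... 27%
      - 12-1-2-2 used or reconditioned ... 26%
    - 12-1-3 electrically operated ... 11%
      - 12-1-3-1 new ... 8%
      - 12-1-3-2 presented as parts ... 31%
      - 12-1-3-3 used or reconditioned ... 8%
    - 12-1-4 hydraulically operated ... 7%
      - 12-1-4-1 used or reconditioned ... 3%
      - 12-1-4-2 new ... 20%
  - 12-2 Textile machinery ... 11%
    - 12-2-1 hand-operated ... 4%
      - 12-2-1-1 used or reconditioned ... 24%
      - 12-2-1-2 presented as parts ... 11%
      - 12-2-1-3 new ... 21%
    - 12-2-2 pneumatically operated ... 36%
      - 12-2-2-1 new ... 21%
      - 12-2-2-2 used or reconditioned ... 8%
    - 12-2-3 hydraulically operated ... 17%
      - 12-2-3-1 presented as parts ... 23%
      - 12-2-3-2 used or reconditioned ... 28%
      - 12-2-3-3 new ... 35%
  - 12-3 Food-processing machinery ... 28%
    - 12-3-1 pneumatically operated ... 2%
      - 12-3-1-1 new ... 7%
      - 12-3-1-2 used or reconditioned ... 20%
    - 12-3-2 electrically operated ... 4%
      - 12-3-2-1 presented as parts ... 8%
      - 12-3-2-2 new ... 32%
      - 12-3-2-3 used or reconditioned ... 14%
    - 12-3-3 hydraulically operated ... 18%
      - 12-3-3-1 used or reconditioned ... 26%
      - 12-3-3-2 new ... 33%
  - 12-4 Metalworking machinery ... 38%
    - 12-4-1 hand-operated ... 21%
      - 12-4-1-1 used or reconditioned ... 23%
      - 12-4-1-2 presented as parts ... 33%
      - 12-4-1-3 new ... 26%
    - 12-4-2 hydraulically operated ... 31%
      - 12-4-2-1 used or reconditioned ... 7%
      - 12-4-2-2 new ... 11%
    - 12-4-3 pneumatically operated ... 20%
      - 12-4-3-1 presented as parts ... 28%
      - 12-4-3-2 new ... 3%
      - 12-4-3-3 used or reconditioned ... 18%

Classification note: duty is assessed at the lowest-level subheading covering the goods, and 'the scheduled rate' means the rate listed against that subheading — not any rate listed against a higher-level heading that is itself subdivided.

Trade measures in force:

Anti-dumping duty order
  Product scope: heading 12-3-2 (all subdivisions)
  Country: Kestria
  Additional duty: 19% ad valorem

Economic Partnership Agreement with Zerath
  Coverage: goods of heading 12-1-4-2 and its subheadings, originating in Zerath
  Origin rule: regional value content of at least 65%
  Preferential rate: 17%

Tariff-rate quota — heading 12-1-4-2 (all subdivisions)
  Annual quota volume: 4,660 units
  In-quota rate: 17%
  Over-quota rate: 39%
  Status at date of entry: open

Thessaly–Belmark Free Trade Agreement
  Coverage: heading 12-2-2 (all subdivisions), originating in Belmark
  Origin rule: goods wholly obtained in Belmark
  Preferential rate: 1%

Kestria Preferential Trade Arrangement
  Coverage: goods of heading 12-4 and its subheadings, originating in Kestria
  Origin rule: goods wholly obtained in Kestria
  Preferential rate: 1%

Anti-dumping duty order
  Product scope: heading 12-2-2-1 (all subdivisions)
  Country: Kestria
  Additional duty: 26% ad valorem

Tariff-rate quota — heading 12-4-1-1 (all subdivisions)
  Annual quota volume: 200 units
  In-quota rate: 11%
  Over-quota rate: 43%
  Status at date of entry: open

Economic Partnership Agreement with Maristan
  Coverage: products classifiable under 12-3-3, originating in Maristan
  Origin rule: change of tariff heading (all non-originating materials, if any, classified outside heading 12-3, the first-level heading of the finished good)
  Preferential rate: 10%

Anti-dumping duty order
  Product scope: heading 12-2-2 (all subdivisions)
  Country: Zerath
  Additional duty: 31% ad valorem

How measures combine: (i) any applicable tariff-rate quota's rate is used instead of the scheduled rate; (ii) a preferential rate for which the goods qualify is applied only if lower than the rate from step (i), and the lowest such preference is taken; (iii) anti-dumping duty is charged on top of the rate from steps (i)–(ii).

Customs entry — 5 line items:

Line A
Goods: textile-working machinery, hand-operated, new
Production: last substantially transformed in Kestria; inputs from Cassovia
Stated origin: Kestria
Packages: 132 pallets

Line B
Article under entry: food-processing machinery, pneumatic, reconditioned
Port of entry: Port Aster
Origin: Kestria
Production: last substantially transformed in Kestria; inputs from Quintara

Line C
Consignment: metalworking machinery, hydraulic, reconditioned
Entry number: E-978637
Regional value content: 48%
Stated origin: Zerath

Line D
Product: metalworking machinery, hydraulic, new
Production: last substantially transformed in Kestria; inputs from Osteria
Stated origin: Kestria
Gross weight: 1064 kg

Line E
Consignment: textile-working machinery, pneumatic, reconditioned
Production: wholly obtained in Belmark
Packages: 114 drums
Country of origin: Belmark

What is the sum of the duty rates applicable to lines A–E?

Line A: textile-working → 12-2; hand-operated → 12-2-1; new → 12-2-1-3. Scheduled 21%. Kestria agreement on 12-4: 12-2-1-3 not covered. → 21%.
Line B: food-processing → 12-3; pneumatic → 12-3-1; reconditioned → 12-3-1-2. Scheduled 20%. Kestria agreement on 12-4: 12-3-1-2 not covered. → 20%.
Line C: metalworking → 12-4; hydraulic → 12-4-2; reconditioned → 12-4-2-1. Scheduled 7%. Zerath agreement on 12-1-4-2: 12-4-2-1 not covered. → 7%.
Line D: metalworking → 12-4; hydraulic → 12-4-2; new → 12-4-2-2. Scheduled 11%. Kestria agreement on 12-4: not wholly obtained. → 11%.
Line E: textile-working → 12-2; pneumatic → 12-2-2; reconditioned → 12-2-2-2. Scheduled 8%. Belmark agreement on 12-2-2: wholly obtained → 1% available; preferential 1%. → 1%.
Sum: 21% + 20% + 7% + 11% + 1% = 60%.

60%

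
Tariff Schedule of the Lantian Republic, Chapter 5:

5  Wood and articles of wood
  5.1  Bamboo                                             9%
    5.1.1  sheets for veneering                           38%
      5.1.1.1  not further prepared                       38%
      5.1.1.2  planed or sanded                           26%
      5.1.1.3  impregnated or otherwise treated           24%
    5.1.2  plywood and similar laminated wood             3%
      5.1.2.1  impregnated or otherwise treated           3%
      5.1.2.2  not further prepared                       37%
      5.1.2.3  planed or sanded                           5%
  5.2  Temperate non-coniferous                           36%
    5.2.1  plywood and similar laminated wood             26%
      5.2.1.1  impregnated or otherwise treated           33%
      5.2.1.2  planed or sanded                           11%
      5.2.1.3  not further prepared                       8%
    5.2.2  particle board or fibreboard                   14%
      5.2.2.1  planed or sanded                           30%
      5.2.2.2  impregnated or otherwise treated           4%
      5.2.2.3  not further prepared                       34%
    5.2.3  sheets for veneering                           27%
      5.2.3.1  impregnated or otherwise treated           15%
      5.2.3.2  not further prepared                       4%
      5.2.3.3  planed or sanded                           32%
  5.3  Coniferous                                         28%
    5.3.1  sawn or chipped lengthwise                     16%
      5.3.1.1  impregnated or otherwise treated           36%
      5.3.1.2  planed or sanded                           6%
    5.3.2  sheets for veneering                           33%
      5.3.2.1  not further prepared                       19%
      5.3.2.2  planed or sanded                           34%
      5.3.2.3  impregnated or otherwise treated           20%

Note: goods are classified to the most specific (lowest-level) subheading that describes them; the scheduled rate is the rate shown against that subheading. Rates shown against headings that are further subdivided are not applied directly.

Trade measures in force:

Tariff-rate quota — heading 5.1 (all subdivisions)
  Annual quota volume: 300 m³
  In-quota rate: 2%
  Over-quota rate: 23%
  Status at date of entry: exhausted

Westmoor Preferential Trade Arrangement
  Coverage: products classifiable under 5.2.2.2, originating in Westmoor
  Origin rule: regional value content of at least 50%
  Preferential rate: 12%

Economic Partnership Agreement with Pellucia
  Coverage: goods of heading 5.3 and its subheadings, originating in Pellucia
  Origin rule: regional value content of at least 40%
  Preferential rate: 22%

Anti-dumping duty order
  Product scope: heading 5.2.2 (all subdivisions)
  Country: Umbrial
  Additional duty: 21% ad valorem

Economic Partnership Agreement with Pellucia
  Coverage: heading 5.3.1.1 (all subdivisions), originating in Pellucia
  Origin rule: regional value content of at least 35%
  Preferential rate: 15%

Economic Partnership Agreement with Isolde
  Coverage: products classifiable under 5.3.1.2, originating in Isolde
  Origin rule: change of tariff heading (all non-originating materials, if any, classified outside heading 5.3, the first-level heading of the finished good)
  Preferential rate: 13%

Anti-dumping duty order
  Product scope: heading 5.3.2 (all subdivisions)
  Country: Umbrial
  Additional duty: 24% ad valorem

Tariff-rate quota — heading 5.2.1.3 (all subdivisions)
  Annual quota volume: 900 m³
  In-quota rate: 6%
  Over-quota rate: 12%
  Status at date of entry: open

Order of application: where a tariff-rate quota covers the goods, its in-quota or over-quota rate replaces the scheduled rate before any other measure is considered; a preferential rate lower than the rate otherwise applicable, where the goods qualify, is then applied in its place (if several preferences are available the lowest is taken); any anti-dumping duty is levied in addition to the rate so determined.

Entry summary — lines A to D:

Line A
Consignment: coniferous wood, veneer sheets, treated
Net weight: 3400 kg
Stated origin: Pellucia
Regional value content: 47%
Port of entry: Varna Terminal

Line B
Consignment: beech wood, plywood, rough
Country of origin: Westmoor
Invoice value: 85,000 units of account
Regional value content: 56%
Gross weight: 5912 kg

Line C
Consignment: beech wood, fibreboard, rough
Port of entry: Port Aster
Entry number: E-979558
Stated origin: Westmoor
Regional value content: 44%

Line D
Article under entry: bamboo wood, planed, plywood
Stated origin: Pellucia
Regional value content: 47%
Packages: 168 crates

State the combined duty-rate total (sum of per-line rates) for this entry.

Line A: coniferous → 5.3; veneer sheets → 5.3.2; treated → 5.3.2.3. Scheduled 20%. Pellucia agreement on 5.3: RVC ≥ 40% → 22% available; Pellucia agreement on 5.3.1.1: 5.3.2.3 not covered; preference 22% not lower than 20% → no reduction. → 20%.
Line B: beech → 5.2; plywood → 5.2.1; rough → 5.2.1.3. Scheduled 8%. quota on 5.2.1.3 open → in-quota 6%; Westmoor agreement on 5.2.2.2: 5.2.1.3 not covered. → 6%.
Line C: beech → 5.2; fibreboard → 5.2.2; rough → 5.2.2.3. Scheduled 34%. Westmoor agreement on 5.2.2.2: 5.2.2.3 not covered. → 34%.
Line D: bamboo → 5.1; plywood → 5.1.2; planed → 5.1.2.3. Scheduled 5%. quota on 5.1 exhausted → over-quota 23%; Pellucia agreement on 5.3: 5.1.2.3 not covered; Pellucia agreement on 5.3.1.1: 5.1.2.3 not covered. → 23%.
Sum: 20% + 6% + 34% + 23% = 83%.

83%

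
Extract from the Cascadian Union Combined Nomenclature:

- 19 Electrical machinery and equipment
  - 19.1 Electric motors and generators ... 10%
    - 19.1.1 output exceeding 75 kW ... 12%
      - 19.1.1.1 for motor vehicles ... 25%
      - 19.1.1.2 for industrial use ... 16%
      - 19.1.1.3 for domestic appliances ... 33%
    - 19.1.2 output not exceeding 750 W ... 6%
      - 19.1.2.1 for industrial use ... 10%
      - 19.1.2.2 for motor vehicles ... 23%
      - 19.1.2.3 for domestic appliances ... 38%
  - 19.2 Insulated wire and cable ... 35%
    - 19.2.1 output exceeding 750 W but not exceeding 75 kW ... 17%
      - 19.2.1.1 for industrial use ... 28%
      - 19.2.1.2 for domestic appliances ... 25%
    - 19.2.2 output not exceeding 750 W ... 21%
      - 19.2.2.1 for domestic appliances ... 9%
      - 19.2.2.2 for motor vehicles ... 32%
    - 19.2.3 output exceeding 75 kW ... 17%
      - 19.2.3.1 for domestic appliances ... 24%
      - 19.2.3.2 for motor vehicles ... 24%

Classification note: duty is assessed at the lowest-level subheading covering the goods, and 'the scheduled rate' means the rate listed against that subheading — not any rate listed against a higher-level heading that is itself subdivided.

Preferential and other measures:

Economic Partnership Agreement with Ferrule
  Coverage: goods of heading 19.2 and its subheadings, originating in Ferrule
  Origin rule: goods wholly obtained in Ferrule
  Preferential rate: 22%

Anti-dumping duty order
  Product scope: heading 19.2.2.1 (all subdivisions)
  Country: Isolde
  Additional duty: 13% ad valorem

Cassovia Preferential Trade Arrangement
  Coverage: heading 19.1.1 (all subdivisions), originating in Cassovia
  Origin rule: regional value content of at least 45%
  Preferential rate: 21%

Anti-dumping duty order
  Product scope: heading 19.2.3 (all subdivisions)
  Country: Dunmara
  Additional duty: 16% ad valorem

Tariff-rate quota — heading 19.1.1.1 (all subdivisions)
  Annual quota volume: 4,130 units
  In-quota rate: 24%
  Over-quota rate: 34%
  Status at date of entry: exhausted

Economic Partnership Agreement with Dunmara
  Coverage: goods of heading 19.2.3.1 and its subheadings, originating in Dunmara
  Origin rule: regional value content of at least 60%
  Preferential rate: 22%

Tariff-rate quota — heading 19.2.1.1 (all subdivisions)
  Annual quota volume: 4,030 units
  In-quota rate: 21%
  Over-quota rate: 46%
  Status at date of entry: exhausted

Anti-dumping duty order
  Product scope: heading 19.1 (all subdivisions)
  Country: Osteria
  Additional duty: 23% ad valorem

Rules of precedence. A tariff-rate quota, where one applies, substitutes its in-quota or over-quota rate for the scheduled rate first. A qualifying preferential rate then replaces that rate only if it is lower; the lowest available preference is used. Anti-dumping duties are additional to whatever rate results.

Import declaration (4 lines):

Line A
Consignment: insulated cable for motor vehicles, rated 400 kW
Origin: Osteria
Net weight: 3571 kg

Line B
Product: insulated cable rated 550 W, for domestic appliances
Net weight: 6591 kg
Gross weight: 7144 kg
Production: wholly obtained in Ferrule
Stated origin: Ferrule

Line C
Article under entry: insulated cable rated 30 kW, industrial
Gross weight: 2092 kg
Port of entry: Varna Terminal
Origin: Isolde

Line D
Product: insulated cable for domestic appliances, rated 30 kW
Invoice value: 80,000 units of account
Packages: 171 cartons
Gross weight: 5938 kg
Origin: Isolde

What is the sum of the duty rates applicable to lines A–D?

104%

Line A: insulated cable → 19.2; rated 400 kW → 19.2.3; for motor vehicles → 19.2.3.2. Scheduled 24%. No special measure applies. → 24%.
Line B: insulated cable → 19.2; rated 550 W → 19.2.2; for domestic appliances → 19.2.2.1. Scheduled 9%. Ferrule agreement on 19.2: wholly obtained → 22% available; preference 22% not lower than 9% → no reduction. → 9%.
Line C: insulated cable → 19.2; rated 30 kW → 19.2.1; industrial → 19.2.1.1. Scheduled 28%. quota on 19.2.1.1 exhausted → over-quota 46%. → 46%.
Line D: insulated cable → 19.2; rated 30 kW → 19.2.1; for domestic appliances → 19.2.1.2. Scheduled 25%. No special measure applies. → 25%.
Sum: 24% + 9% + 46% + 25% = 104%.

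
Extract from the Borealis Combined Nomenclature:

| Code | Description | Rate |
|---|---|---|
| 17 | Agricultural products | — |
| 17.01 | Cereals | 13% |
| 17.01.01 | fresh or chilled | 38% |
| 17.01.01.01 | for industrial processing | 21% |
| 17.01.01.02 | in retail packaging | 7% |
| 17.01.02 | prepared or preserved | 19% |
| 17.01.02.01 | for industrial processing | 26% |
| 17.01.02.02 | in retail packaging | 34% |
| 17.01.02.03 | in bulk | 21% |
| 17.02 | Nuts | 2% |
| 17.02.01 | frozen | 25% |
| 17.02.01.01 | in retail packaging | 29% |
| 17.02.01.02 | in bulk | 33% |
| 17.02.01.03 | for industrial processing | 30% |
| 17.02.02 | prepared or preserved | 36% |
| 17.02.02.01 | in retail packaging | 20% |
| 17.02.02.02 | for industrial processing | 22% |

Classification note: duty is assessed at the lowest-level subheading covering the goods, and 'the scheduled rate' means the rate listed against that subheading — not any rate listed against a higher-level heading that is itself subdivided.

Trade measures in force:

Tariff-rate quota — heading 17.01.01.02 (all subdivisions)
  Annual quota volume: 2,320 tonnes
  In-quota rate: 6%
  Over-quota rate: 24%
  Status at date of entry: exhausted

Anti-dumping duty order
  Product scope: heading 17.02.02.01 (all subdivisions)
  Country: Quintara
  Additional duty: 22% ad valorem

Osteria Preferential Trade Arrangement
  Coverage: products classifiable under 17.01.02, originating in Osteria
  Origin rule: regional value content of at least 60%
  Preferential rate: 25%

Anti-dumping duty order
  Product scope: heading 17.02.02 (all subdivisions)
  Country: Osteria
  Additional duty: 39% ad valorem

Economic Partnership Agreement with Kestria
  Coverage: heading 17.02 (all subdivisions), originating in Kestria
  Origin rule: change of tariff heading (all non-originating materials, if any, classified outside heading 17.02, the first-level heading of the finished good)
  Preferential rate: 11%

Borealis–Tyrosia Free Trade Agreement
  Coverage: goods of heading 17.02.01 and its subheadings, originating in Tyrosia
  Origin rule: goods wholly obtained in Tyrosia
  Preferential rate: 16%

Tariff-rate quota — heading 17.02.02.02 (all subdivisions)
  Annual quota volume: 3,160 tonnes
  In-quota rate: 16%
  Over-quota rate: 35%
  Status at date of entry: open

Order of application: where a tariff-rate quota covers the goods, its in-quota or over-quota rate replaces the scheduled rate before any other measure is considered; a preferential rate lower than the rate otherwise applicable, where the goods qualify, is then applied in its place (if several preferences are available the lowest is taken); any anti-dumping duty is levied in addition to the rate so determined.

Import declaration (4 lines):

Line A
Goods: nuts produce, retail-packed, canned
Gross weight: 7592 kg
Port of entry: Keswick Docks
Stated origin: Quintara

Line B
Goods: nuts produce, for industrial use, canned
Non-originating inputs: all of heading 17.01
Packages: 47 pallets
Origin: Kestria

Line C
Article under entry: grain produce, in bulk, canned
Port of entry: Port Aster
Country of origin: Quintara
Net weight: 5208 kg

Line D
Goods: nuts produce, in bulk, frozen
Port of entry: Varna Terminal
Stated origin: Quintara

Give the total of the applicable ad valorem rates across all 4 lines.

Line A: nuts → 17.02; canned → 17.02.02; retail-packed → 17.02.02.01. Scheduled 20%. anti-dumping (Quintara, 17.02.02.01): +22%; total 20% + 22% = 42%. → 42%.
Line B: nuts → 17.02; canned → 17.02.02; for industrial use → 17.02.02.02. Scheduled 22%. quota on 17.02.02.02 open → in-quota 16%; Kestria agreement on 17.02: CTH met → 11% available; preferential 11%. → 11%.
Line C: grain → 17.01; canned → 17.01.02; in bulk → 17.01.02.03. Scheduled 21%. No special measure applies. → 21%.
Line D: nuts → 17.02; frozen → 17.02.01; in bulk → 17.02.01.02. Scheduled 33%. No special measure applies. → 33%.
Sum: 42% + 11% + 21% + 33% = 107%.

107%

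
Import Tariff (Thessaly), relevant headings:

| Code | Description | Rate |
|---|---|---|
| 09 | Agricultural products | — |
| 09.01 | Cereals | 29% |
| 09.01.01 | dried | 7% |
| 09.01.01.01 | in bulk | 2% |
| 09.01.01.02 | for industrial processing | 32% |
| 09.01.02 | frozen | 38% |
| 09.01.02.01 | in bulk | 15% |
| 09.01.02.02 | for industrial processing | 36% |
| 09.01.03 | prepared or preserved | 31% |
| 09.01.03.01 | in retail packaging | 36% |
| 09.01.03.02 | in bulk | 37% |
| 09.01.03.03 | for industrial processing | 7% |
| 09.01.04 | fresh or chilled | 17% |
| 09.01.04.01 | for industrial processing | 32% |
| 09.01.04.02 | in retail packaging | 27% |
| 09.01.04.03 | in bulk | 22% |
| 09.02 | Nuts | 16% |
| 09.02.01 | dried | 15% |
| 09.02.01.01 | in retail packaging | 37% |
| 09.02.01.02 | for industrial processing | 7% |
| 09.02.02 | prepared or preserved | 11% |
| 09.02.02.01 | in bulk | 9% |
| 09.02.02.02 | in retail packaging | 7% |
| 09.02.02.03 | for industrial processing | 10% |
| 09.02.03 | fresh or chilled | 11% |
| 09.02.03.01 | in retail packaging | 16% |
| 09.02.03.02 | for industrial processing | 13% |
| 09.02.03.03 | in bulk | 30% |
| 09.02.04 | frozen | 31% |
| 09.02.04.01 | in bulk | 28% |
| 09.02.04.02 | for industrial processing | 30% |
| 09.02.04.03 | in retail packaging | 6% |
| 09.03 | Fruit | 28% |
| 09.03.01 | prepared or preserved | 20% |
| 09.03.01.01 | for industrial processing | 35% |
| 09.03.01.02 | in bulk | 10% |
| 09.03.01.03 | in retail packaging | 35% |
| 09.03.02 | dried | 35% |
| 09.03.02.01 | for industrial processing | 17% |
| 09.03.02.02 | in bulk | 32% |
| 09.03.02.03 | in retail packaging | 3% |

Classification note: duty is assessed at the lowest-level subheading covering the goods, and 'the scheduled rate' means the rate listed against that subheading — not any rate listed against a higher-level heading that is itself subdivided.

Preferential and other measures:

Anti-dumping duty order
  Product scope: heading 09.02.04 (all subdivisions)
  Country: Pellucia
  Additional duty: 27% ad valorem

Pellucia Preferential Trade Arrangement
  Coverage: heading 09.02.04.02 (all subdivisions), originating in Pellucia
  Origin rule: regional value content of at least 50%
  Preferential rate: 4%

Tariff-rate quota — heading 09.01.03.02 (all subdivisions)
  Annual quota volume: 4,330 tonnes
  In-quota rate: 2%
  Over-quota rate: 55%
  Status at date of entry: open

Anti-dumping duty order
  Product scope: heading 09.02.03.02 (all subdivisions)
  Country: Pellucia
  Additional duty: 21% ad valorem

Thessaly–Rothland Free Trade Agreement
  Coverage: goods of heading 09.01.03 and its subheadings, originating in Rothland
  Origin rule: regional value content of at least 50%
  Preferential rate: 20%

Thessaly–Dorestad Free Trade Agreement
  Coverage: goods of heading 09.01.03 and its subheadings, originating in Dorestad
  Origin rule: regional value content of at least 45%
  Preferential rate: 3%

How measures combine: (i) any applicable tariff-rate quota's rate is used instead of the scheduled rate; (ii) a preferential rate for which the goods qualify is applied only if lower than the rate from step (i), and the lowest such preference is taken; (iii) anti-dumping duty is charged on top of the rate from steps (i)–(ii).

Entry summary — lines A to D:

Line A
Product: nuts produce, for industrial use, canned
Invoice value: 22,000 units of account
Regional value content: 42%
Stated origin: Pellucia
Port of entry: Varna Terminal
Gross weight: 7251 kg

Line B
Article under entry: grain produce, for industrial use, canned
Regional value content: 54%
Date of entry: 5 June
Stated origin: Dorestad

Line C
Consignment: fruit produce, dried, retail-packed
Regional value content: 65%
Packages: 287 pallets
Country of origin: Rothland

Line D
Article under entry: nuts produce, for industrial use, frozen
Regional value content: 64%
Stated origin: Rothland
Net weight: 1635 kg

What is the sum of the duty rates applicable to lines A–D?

46%

Line A: nuts → 09.02; canned → 09.02.02; for industrial use → 09.02.02.03. Scheduled 10%. Pellucia agreement on 09.02.04.02: 09.02.02.03 not covered. → 10%.
Line B: grain → 09.01; canned → 09.01.03; for industrial use → 09.01.03.03. Scheduled 7%. Dorestad agreement on 09.01.03: RVC ≥ 45% → 3% available; preferential 3%. → 3%.
Line C: fruit → 09.03; dried → 09.03.02; retail-packed → 09.03.02.03. Scheduled 3%. Rothland agreement on 09.01.03: 09.03.02.03 not covered. → 3%.
Line D: nuts → 09.02; frozen → 09.02.04; for industrial use → 09.02.04.02. Scheduled 30%. Rothland agreement on 09.01.03: 09.02.04.02 not covered. → 30%.
Sum: 10% + 3% + 3% + 30% = 46%.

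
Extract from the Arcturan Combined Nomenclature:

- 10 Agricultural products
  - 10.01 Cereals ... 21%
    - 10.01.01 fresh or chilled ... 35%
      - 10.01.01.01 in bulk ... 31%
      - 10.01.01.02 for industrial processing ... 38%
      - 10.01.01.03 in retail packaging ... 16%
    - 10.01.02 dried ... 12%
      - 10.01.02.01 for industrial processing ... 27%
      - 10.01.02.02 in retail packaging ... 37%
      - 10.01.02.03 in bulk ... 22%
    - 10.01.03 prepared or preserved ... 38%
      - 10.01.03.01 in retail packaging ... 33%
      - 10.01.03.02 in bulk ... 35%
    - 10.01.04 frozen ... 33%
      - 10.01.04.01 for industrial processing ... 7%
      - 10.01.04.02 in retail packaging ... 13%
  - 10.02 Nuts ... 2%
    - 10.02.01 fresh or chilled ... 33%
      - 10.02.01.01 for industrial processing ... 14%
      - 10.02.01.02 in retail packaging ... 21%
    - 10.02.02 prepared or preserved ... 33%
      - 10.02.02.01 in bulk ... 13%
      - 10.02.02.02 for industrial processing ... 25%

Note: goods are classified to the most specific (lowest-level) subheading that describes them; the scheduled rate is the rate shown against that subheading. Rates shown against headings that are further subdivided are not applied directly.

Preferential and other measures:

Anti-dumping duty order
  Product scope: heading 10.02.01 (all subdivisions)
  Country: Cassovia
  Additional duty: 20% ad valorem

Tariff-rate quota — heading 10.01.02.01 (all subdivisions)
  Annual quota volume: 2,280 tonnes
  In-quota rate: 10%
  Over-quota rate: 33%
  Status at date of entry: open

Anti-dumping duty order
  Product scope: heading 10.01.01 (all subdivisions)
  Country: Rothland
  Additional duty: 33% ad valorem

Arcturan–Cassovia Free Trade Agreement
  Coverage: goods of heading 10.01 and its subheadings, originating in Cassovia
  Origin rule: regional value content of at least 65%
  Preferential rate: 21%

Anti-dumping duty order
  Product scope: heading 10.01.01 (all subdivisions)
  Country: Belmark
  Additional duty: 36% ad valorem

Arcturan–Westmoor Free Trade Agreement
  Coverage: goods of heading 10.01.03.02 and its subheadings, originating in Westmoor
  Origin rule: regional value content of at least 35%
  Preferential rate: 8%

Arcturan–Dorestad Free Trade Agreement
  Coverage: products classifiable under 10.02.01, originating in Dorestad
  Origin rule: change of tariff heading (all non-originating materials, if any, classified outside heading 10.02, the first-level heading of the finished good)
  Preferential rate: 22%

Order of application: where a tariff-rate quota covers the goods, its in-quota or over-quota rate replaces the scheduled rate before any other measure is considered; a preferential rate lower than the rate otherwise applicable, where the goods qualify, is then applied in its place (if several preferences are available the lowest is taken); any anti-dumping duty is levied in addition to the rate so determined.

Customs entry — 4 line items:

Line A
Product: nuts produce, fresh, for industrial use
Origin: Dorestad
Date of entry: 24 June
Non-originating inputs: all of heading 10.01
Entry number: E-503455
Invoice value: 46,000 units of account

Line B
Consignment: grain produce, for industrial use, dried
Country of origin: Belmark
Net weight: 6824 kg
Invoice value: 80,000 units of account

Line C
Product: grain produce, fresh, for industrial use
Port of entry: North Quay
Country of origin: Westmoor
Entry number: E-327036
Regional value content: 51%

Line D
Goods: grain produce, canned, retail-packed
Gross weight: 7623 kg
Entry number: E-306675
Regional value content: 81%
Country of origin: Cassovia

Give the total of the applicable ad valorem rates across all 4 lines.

Line A: nuts → 10.02; fresh → 10.02.01; for industrial use → 10.02.01.01. Scheduled 14%. Dorestad agreement on 10.02.01: CTH met → 22% available; preference 22% not lower than 14% → no reduction. → 14%.
Line B: grain → 10.01; dried → 10.01.02; for industrial use → 10.01.02.01. Scheduled 27%. quota on 10.01.02.01 open → in-quota 10%. → 10%.
Line C: grain → 10.01; fresh → 10.01.01; for industrial use → 10.01.01.02. Scheduled 38%. Westmoor agreement on 10.01.03.02: 10.01.01.02 not covered. → 38%.
Line D: grain → 10.01; canned → 10.01.03; retail-packed → 10.01.03.01. Scheduled 33%. Cassovia agreement on 10.01: RVC ≥ 65% → 21% available; preferential 21%. → 21%.
Sum: 14% + 10% + 38% + 21% = 83%.

83%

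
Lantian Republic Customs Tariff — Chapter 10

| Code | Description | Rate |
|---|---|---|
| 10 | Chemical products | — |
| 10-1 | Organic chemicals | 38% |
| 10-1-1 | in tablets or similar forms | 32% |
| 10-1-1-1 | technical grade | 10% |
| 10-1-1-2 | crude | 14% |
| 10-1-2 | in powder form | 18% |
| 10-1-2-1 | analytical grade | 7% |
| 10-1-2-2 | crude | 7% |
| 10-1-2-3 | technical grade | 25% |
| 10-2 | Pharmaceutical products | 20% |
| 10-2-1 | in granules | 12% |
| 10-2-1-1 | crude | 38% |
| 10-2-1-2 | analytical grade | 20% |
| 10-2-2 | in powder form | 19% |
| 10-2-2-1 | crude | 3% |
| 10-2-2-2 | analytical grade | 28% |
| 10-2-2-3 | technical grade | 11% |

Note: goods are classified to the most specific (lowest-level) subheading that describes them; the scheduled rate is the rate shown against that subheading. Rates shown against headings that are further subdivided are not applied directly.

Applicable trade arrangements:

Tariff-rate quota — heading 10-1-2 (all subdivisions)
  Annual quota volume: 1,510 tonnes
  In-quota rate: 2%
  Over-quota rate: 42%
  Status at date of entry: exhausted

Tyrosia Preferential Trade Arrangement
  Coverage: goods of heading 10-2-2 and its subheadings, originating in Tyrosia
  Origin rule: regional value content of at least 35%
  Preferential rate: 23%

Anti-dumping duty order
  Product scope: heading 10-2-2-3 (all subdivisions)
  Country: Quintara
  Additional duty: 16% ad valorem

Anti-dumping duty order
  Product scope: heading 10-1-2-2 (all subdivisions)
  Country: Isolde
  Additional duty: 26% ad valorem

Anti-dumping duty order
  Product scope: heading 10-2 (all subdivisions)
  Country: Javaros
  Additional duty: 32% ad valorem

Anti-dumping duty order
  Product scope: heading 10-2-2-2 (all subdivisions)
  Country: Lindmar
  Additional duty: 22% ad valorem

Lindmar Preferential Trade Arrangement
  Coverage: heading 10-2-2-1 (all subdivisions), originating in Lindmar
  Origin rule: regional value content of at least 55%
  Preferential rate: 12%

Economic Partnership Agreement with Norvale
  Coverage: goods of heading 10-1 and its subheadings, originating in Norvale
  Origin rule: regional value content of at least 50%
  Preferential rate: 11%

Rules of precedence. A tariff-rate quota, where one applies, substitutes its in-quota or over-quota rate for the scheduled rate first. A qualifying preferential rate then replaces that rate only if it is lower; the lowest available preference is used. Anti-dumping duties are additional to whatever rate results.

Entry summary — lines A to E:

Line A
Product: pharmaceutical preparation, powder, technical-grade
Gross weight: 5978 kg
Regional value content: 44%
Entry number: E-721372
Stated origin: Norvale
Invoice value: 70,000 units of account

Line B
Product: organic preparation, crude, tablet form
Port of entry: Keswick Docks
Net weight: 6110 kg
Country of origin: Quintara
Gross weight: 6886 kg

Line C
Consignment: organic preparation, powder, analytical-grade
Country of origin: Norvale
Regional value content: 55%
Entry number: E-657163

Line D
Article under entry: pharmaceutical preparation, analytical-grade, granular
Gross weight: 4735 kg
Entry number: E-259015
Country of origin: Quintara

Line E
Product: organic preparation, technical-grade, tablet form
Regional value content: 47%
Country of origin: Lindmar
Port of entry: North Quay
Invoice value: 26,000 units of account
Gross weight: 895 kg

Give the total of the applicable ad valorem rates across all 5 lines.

Line A: pharmaceutical → 10-2; powder → 10-2-2; technical-grade → 10-2-2-3. Scheduled 11%. Norvale agreement on 10-1: 10-2-2-3 not covered. → 11%.
Line B: organic → 10-1; tablet form → 10-1-1; crude → 10-1-1-2. Scheduled 14%. No special measure applies. → 14%.
Line C: organic → 10-1; powder → 10-1-2; analytical-grade → 10-1-2-1. Scheduled 7%. quota on 10-1-2 exhausted → over-quota 42%; Norvale agreement on 10-1: RVC ≥ 50% → 11% available; preferential 11%. → 11%.
Line D: pharmaceutical → 10-2; granular → 10-2-1; analytical-grade → 10-2-1-2. Scheduled 20%. No special measure applies. → 20%.
Line E: organic → 10-1; tablet form → 10-1-1; technical-grade → 10-1-1-1. Scheduled 10%. Lindmar agreement on 10-2-2-1: 10-1-1-1 not covered. → 10%.
Sum: 11% + 14% + 11% + 20% + 10% = 66%.

66%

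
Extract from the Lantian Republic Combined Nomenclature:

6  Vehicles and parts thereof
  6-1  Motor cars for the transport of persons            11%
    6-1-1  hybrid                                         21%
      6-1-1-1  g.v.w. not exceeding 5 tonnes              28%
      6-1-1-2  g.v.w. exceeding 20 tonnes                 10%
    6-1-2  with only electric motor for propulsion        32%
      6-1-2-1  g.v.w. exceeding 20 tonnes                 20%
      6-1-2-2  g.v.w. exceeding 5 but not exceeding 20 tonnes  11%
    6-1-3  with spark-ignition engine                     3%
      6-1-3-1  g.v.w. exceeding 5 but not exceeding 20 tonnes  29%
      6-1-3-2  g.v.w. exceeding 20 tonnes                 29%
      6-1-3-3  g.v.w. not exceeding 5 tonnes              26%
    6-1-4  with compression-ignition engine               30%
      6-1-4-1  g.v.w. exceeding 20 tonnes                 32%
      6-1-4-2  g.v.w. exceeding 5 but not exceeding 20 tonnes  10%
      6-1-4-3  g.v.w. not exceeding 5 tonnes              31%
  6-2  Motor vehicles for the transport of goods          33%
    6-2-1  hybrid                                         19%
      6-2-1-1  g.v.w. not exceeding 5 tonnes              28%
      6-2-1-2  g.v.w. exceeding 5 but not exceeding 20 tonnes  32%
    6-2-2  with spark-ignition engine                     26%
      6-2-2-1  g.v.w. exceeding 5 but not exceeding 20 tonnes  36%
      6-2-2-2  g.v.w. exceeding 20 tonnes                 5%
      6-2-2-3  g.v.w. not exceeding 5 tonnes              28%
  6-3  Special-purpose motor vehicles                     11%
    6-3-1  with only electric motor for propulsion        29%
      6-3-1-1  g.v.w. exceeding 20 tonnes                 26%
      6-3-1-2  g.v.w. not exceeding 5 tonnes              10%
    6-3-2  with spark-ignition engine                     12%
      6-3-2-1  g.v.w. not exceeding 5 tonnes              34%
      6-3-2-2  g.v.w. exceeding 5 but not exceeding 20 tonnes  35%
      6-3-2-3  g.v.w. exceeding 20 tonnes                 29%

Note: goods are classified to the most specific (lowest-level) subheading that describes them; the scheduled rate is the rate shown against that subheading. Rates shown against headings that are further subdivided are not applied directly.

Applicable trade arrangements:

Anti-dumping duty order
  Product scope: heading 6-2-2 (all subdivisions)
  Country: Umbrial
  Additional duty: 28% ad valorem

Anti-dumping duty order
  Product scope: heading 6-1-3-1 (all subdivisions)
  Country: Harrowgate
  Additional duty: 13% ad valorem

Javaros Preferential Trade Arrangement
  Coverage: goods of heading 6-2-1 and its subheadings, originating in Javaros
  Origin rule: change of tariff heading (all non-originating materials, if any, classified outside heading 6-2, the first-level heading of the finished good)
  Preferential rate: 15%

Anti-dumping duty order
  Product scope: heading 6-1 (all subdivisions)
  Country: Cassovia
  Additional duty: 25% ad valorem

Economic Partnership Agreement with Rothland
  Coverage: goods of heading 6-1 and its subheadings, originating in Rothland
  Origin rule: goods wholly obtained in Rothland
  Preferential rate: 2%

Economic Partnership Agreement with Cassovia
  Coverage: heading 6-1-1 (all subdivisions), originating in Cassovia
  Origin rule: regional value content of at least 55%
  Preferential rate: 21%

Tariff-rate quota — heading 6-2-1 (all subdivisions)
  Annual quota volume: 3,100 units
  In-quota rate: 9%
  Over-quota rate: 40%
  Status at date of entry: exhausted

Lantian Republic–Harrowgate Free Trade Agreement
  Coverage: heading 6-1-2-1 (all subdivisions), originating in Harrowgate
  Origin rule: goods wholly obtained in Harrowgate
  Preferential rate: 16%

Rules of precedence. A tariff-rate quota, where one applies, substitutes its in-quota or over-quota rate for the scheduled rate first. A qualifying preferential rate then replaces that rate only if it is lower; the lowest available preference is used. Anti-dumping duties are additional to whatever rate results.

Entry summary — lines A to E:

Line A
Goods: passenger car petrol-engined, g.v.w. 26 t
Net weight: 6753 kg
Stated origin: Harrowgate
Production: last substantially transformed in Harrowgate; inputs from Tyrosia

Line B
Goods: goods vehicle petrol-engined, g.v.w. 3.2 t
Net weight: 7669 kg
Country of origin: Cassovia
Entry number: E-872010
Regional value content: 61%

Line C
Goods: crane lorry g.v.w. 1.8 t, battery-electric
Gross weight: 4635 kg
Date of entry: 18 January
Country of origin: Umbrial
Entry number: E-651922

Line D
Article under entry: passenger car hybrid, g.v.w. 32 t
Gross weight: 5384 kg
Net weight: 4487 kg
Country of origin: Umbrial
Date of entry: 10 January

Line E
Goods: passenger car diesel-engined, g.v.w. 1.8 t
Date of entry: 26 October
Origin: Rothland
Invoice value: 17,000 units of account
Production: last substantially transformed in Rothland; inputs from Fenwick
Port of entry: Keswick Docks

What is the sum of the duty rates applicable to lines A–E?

Line A: passenger car → 6-1; petrol-engined → 6-1-3; g.v.w. 26 t → 6-1-3-2. Scheduled 29%. Harrowgate agreement on 6-1-2-1: 6-1-3-2 not covered. → 29%.
Line B: goods vehicle → 6-2; petrol-engined → 6-2-2; g.v.w. 3.2 t → 6-2-2-3. Scheduled 28%. Cassovia agreement on 6-1-1: 6-2-2-3 not covered. → 28%.
Line C: crane lorry → 6-3; battery-electric → 6-3-1; g.v.w. 1.8 t → 6-3-1-2. Scheduled 10%. No special measure applies. → 10%.
Line D: passenger car → 6-1; hybrid → 6-1-1; g.v.w. 32 t → 6-1-1-2. Scheduled 10%. No special measure applies. → 10%.
Line E: passenger car → 6-1; diesel-engined → 6-1-4; g.v.w. 1.8 t → 6-1-4-3. Scheduled 31%. Rothland agreement on 6-1: not wholly obtained. → 31%.
Sum: 29% + 28% + 10% + 10% + 31% = 108%.

108%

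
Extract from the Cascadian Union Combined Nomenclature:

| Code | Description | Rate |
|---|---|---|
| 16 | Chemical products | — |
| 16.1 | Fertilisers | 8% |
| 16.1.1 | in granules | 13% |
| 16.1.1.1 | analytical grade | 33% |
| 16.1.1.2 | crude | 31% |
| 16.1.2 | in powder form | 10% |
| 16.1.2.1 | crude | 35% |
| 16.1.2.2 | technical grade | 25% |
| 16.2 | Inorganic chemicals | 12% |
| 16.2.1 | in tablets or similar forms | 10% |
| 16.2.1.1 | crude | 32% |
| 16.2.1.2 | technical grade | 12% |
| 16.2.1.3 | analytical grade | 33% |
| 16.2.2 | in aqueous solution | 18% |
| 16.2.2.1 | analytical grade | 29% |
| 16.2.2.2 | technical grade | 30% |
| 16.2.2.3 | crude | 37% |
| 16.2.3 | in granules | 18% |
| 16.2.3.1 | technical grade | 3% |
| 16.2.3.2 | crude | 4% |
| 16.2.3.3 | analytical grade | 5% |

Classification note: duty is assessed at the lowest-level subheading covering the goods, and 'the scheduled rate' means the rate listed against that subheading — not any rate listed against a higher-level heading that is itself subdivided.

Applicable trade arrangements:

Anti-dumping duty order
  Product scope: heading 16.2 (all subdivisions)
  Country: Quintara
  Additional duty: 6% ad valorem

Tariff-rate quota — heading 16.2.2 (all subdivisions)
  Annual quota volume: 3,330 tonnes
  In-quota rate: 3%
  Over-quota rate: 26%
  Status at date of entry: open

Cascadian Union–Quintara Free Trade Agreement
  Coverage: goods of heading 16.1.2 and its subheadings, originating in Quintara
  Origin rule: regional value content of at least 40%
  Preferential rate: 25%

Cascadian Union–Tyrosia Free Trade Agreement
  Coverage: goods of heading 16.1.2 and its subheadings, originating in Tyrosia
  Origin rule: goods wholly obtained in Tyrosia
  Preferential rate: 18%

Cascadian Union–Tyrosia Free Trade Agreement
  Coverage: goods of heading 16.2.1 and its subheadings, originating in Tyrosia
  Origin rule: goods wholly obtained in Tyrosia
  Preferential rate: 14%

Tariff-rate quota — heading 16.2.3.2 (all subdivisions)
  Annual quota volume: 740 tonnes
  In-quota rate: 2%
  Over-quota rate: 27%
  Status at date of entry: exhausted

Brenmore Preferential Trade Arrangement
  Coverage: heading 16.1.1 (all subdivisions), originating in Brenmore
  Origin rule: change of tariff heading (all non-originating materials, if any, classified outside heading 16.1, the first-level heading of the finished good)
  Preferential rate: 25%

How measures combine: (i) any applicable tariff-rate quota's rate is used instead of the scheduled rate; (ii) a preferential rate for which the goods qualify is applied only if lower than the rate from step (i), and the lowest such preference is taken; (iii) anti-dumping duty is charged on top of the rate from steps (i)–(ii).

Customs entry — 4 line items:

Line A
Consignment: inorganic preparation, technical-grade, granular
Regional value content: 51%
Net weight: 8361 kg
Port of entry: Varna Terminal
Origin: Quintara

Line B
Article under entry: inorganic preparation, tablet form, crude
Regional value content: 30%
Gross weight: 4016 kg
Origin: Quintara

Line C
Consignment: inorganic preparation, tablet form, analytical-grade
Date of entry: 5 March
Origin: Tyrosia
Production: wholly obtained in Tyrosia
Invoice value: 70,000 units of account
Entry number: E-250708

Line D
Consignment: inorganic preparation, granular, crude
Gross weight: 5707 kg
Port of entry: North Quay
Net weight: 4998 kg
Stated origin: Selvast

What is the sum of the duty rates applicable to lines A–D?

88%

Line A: inorganic → 16.2; granular → 16.2.3; technical-grade → 16.2.3.1. Scheduled 3%. Quintara agreement on 16.1.2: 16.2.3.1 not covered; anti-dumping (Quintara, 16.2): +6%; total 3% + 6% = 9%. → 9%.
Line B: inorganic → 16.2; tablet form → 16.2.1; crude → 16.2.1.1. Scheduled 32%. Quintara agreement on 16.1.2: 16.2.1.1 not covered; anti-dumping (Quintara, 16.2): +6%; total 32% + 6% = 38%. → 38%.
Line C: inorganic → 16.2; tablet form → 16.2.1; analytical-grade → 16.2.1.3. Scheduled 33%. Tyrosia agreement on 16.1.2: 16.2.1.3 not covered; Tyrosia agreement on 16.2.1: wholly obtained → 14% available; preferential 14%. → 14%.
Line D: inorganic → 16.2; granular → 16.2.3; crude → 16.2.3.2. Scheduled 4%. quota on 16.2.3.2 exhausted → over-quota 27%. → 27%.
Sum: 9% + 38% + 14% + 27% = 88%.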